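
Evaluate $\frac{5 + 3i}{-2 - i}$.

Multiply numerator and denominator by conjugate (-2 + i):
= (5 + 3i)(-2 + i) / ((-2)^2 + (-1)^2)
= (-13 - i) / 5
= -13/5 - (1/5)i


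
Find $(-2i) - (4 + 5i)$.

(0 - 4) + (-2 - 5)i = -4 - 7i


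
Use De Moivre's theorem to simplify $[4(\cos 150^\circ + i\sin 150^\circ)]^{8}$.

By De Moivre: z^n = r^n(cos(nθ) + i sin(nθ))
= 4^8(cos(8*150°) + i sin(8*150°))
= 65536(cos 120° + i sin 120°)
= -32768 + 32768*sqrt(3)i


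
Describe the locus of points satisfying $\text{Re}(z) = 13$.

Re(z) = x where z = x + yi; the equation x = 13 is satisfied by all points with that x-coordinate
Locus: Vertical line x = 13


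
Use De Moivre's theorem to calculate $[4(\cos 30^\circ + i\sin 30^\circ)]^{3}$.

By De Moivre: z^n = r^n(cos(nθ) + i sin(nθ))
= 4^3(cos(3*30°) + i sin(3*30°))
= 64(cos 90° + i sin 90°)
= 64i


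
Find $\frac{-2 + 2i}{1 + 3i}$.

Multiply numerator and denominator by conjugate (1 - 3i):
= (-2 + 2i)(1 - 3i) / (1^2 + 3^2)
= (4 + 8i) / 10
Divide through by 2: (2 + 4i) / 5
= 2/5 + (4/5)i


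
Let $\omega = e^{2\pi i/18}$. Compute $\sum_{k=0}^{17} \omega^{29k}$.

Let ζ = ω^29 = e^(2πi·29/18). Since 18 ∤ 29, ζ ≠ 1.
Sum = Σ_{k=0}^{17} ζ^k = (ζ^18 - 1)/(ζ - 1) = (ω^{29·18} - 1)/(ζ - 1) = (1 - 1)/(ζ - 1) = 0


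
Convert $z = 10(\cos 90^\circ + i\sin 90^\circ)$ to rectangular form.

a = r cos θ = 10 * 0 = 0
b = r sin θ = 10 * 1 = 10
z = 10i


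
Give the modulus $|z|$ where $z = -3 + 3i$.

|z| = sqrt(a^2 + b^2) = sqrt((-3)^2 + 3^2) = sqrt(18) = sqrt(18)


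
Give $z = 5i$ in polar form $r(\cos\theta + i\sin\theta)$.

r = |z| = sqrt(a^2 + b^2) = sqrt((0)^2 + (5)^2) = sqrt(0 + 25) = sqrt(25) = 5
a = 0 and b > 0, so z lies on the positive imaginary axis: θ = 90°
z = 5(cos 90° + i sin 90°)


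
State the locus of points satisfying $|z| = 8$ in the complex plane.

|z| = 8 means sqrt(x^2 + y^2) = 8
This is a circle of radius 8 centered at the origin


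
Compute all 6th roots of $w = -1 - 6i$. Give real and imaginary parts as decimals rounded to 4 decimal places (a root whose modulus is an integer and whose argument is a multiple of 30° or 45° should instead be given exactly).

|w| = sqrt(37) ≈ 6.082763, arg(w) ≈ 260.537678°
Root modulus = sqrt(37)^(1/6) ≈ 1.351088
Root arguments: θ_k = (arg(w) + 360°k)/6 for k = 0, 1, ..., 5
Compute each root as (root modulus)(cos θ_k + i sin θ_k) using full-precision intermediates, then round to 4 decimal places.
Roots: 0.9813 + 0.9287i, -0.3136 + 1.3142i, -1.2949 + 0.3855i, -0.9813 - 0.9287i, 0.3136 - 1.3142i, 1.2949 - 0.3855i


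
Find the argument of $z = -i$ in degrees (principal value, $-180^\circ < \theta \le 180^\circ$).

a = 0 and b < 0, so z lies on the negative imaginary axis: θ = -90°


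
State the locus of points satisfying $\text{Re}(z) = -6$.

Re(z) = x where z = x + yi; the equation x = -6 is satisfied by all points with that x-coordinate
Locus: Vertical line x = -6


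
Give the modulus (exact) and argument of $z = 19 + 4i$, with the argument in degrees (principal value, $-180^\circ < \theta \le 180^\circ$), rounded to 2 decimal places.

|z| = sqrt(19^2 + 4^2) = sqrt(377)
arg(z) = arctan(b/a) = arctan(4/19) (quadrant-adjusted) = 11.89°


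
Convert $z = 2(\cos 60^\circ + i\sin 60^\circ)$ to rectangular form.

a = r cos θ = 2 * 1/2 = 1
b = r sin θ = 2 * sqrt(3)/2 = sqrt(3)
z = 1 + sqrt(3)i


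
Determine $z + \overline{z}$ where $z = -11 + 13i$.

z + conjugate(z) = (a + bi) + (a - bi) = 2a
= 2 * (-11) = -22


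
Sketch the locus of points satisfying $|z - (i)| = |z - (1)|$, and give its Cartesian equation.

|z - z1| = |z - z2| means z is equidistant from z1 and z2,
i.e. the perpendicular bisector of the segment from (0, 1) to (1, 0) (midpoint (1/2, 1/2)).
With z = x + yi, square both sides:
(x - 0)^2 + (y - 1)^2 = (x - 1)^2 + (y - 0)^2
The x^2 and y^2 terms cancel: 2x + (-2)y = 1 - 1 = 0
Simplify: x - y = 0
Locus: Perpendicular bisector of the segment from (0, 1) to (1, 0): the line x - y = 0


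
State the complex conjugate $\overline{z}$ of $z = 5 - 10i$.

If z = a + bi, then conjugate(z) = a - bi
conjugate(5 - 10i) = 5 + 10i


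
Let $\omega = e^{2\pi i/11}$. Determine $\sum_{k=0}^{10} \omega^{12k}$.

Let ζ = ω^12 = e^(2πi·12/11). Since 11 ∤ 12, ζ ≠ 1.
Sum = Σ_{k=0}^{10} ζ^k = (ζ^11 - 1)/(ζ - 1) = (ω^{12·11} - 1)/(ζ - 1) = (1 - 1)/(ζ - 1) = 0


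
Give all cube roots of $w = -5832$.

|w| = 5832, arg(w) = 180°
Root modulus = 5832^(1/3) = 18
Root arguments: θ_k = (180° + 360°k)/3 for k = 0, 1, ..., 2
Roots: 9 + 9*sqrt(3)i, -18, 9 - 9*sqrt(3)i


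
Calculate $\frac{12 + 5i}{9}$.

Divisor is real, so divide each part by 9:
= 4/3 + (5/9)i


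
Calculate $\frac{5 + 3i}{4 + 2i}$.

Multiply numerator and denominator by conjugate (4 - 2i):
= (5 + 3i)(4 - 2i) / (4^2 + 2^2)
= (26 + 2i) / 20
Divide through by 2: (13 + i) / 10
= 13/10 + (1/10)i


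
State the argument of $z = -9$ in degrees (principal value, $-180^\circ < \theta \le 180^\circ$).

b = 0 and a < 0, so z lies on the negative real axis: θ = 180°


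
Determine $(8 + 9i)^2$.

(a + bi)^2 = a^2 - b^2 + 2abi
= 8^2 - 9^2 + 2*8*9i
= -17 + 144i


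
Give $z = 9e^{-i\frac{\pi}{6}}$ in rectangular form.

a = r cos θ = 9 * sqrt(3)/2 = 9*sqrt(3)/2
b = r sin θ = 9 * -1/2 = -9/2
z = 9*sqrt(3)/2 - (9/2)i


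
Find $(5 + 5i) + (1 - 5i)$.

(5 + 1) + (5 + (-5))i = 6


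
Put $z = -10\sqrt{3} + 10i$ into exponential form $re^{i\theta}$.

r = |z| = sqrt((-10*sqrt(3))^2 + (10)^2) = sqrt(300 + 100) = sqrt(400) = 20
θ = arctan(b/a) = arctan(10/-17.3205) (quadrant-adjusted) = 150° = 5π/6
z = 20e^(i*5π/6)


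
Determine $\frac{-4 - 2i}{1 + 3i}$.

Multiply numerator and denominator by conjugate (1 - 3i):
= (-4 - 2i)(1 - 3i) / (1^2 + 3^2)
= (-10 + 10i) / 10
= -1 + i


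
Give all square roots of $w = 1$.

|w| = 1, arg(w) = 0°
Root modulus = 1^(1/2) = 1
Root arguments: θ_k = (0° + 360°k)/2 for k = 0, 1, ..., 1
Roots: 1, -1


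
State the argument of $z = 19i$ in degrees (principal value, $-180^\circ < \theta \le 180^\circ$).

a = 0 and b > 0, so z lies on the positive imaginary axis: θ = 90°


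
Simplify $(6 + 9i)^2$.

(a + bi)^2 = a^2 - b^2 + 2abi
= 6^2 - 9^2 + 2*6*9i
= -45 + 108i


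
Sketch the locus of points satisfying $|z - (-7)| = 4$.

|z - z0| = r describes a circle centered at z0 with radius r
Here z0 = -7 and r = 4
Locus: Circle centered at (-7, 0) with radius 4


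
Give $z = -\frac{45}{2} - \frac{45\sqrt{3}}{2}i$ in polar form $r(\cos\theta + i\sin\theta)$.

r = |z| = sqrt(a^2 + b^2) = sqrt((-45/2)^2 + (-45*sqrt(3)/2)^2) = sqrt(2025/4 + 6075/4) = sqrt(2025) = 45
θ = arctan(b/a) = arctan(-38.9711/-22.5) (quadrant-adjusted) = 240°
z = 45(cos 240° + i sin 240°)


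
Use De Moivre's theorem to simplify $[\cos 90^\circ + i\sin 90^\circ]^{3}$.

By De Moivre: z^n = r^n(cos(nθ) + i sin(nθ))
= 1^3(cos(3*90°) + i sin(3*90°))
= 1(cos 270° + i sin 270°)
= -i


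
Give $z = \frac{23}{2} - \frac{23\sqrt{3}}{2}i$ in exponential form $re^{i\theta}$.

r = |z| = sqrt((23/2)^2 + (-23*sqrt(3)/2)^2) = sqrt(529/4 + 1587/4) = sqrt(529) = 23
θ = arctan(b/a) = arctan(-19.9186/11.5) (quadrant-adjusted) = -60° = -π/3
z = 23e^(-i*π/3)


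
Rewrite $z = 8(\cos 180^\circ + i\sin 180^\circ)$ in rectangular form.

a = r cos θ = 8 * -1 = -8
b = r sin θ = 8 * 0 = 0
z = -8


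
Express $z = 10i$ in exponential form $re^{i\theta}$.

r = |z| = sqrt((0)^2 + (10)^2) = sqrt(0 + 100) = sqrt(100) = 10
a = 0 and b > 0, so z lies on the positive imaginary axis: θ = 90° = π/2
z = 10e^(i*π/2)


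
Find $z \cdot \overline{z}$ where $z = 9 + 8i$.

z * conjugate(z) = |z|^2 = a^2 + b^2
= 9^2 + 8^2 = 145


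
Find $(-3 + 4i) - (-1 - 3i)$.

(-3 - (-1)) + (4 - (-3))i = -2 + 7i


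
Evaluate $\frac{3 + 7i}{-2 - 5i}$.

Multiply numerator and denominator by conjugate (-2 + 5i):
= (3 + 7i)(-2 + 5i) / ((-2)^2 + (-5)^2)
= (-41 + i) / 29
= -41/29 + (1/29)i


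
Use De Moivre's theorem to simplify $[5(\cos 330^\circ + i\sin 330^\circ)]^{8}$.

By De Moivre: z^n = r^n(cos(nθ) + i sin(nθ))
= 5^8(cos(8*330°) + i sin(8*330°))
= 390625(cos 120° + i sin 120°)
= -390625/2 + (390625*sqrt(3)/2)i


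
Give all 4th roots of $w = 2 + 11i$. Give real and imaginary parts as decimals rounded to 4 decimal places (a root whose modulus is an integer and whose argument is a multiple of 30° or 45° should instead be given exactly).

|w| = sqrt(125) ≈ 11.180340, arg(w) ≈ 79.695154°
Root modulus = sqrt(125)^(1/4) ≈ 1.828579
Root arguments: θ_k = (arg(w) + 360°k)/4 for k = 0, 1, ..., 3
Compute each root as (root modulus)(cos θ_k + i sin θ_k) using full-precision intermediates, then round to 4 decimal places.
Roots: 1.7191 + 0.6231i, -0.6231 + 1.7191i, -1.7191 - 0.6231i, 0.6231 - 1.7191i


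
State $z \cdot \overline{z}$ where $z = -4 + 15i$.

z * conjugate(z) = |z|^2 = a^2 + b^2
= (-4)^2 + 15^2 = 241


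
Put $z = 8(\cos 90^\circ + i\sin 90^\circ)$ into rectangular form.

a = r cos θ = 8 * 0 = 0
b = r sin θ = 8 * 1 = 8
z = 8i


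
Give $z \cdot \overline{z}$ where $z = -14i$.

z * conjugate(z) = |z|^2 = a^2 + b^2
= 0^2 + (-14)^2 = 196


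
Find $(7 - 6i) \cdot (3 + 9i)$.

(a1*a2 - b1*b2) + (a1*b2 + b1*a2)i
= (21 - (-54)) + (63 + (-18))i
= 75 + 45i


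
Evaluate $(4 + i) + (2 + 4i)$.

(4 + 2) + (1 + 4)i = 6 + 5i


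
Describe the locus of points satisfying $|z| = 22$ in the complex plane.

|z| = 22 means sqrt(x^2 + y^2) = 22
This is a circle of radius 22 centered at the origin


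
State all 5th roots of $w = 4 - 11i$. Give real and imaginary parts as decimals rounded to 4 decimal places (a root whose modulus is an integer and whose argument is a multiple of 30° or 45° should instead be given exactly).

|w| = sqrt(137) ≈ 11.704700, arg(w) ≈ 289.983107°
Root modulus = sqrt(137)^(1/5) ≈ 1.635581
Root arguments: θ_k = (arg(w) + 360°k)/5 for k = 0, 1, ..., 4
Compute each root as (root modulus)(cos θ_k + i sin θ_k) using full-precision intermediates, then round to 4 decimal places.
Roots: 0.8668 + 1.3870i, -1.0513 + 1.2530i, -1.5165 - 0.6126i, 0.1140 - 1.6316i, 1.5870 - 0.3958i


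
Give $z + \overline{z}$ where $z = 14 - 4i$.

z + conjugate(z) = (a + bi) + (a - bi) = 2a
= 2 * 14 = 28


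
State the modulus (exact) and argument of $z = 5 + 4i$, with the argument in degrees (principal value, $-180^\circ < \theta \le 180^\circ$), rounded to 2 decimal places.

|z| = sqrt(5^2 + 4^2) = sqrt(41)
arg(z) = arctan(b/a) = arctan(4/5) (quadrant-adjusted) = 38.66°


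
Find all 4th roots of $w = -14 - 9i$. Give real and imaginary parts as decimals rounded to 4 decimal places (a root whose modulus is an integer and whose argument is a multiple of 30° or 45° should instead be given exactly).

|w| = sqrt(277) ≈ 16.643317, arg(w) ≈ 212.735226°
Root modulus = sqrt(277)^(1/4) ≈ 2.019807
Root arguments: θ_k = (arg(w) + 360°k)/4 for k = 0, 1, ..., 3
Compute each root as (root modulus)(cos θ_k + i sin θ_k) using full-precision intermediates, then round to 4 decimal places.
Roots: 1.2104 + 1.6170i, -1.6170 + 1.2104i, -1.2104 - 1.6170i, 1.6170 - 1.2104i


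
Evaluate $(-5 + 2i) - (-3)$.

(-5 - (-3)) + (2 - 0)i = -2 + 2i


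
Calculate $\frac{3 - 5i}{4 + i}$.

Multiply numerator and denominator by conjugate (4 - i):
= (3 - 5i)(4 - i) / (4^2 + 1^2)
= (7 - 23i) / 17
= 7/17 - (23/17)i


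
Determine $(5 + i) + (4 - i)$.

(5 + 4) + (1 + (-1))i = 9


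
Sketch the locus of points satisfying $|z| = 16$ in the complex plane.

|z| = 16 means sqrt(x^2 + y^2) = 16
This is a circle of radius 16 centered at the origin


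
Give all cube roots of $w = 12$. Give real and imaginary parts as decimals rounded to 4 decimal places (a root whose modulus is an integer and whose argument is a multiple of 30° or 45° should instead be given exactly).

|w| = 12, arg(w) = 0°
Root modulus = 12^(1/3) ≈ 2.289428
Root arguments: θ_k = (0° + 360°k)/3 for k = 0, 1, ..., 2
Compute each root as (root modulus)(cos θ_k + i sin θ_k) using full-precision intermediates, then round to 4 decimal places.
Roots: 2.2894, -1.1447 + 1.9827i, -1.1447 - 1.9827i


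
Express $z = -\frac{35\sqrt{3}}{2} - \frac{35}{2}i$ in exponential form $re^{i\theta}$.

r = |z| = sqrt((-35*sqrt(3)/2)^2 + (-35/2)^2) = sqrt(3675/4 + 1225/4) = sqrt(1225) = 35
θ = arctan(b/a) = arctan(-17.5/-30.3109) (quadrant-adjusted) = 210° = 7π/6
z = 35e^(i*7π/6)


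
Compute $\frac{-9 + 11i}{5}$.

Divisor is real, so divide each part by 5:
= -9/5 + (11/5)i


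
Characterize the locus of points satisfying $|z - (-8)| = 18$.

|z - z0| = r describes a circle centered at z0 with radius r
Here z0 = -8 and r = 18
Locus: Circle centered at (-8, 0) with radius 18


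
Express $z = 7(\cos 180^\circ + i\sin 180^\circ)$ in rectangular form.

a = r cos θ = 7 * -1 = -7
b = r sin θ = 7 * 0 = 0
z = -7


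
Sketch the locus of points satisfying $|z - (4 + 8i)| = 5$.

|z - z0| = r describes a circle centered at z0 with radius r
Here z0 = 4 + 8i and r = 5
Locus: Circle centered at (4, 8) with radius 5


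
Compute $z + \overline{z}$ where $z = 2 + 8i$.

z + conjugate(z) = (a + bi) + (a - bi) = 2a
= 2 * 2 = 4


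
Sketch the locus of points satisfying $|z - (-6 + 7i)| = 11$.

|z - z0| = r describes a circle centered at z0 with radius r
Here z0 = -6 + 7i and r = 11
Locus: Circle centered at (-6, 7) with radius 11


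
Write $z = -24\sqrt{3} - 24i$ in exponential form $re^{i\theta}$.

r = |z| = sqrt((-24*sqrt(3))^2 + (-24)^2) = sqrt(1728 + 576) = sqrt(2304) = 48
θ = arctan(b/a) = arctan(-24/-41.5692) (quadrant-adjusted) = 210° = 7π/6
z = 48e^(i*7π/6)


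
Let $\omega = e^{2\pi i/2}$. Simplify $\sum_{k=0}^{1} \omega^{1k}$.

Let ζ = ω^1 = e^(2πi·1/2). Since 2 ∤ 1, ζ ≠ 1.
Sum = Σ_{k=0}^{1} ζ^k = (ζ^2 - 1)/(ζ - 1) = (ω^{1·2} - 1)/(ζ - 1) = (1 - 1)/(ζ - 1) = 0


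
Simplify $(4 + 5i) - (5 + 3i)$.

(4 - 5) + (5 - 3)i = -1 + 2i


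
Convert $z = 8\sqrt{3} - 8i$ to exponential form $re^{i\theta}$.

r = |z| = sqrt((8*sqrt(3))^2 + (-8)^2) = sqrt(192 + 64) = sqrt(256) = 16
θ = arctan(b/a) = arctan(-8/13.8564) (quadrant-adjusted) = -30° = -π/6
z = 16e^(-i*π/6)


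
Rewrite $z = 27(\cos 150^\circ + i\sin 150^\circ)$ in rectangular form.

a = r cos θ = 27 * -sqrt(3)/2 = -27*sqrt(3)/2
b = r sin θ = 27 * 1/2 = 27/2
z = -27*sqrt(3)/2 + (27/2)i


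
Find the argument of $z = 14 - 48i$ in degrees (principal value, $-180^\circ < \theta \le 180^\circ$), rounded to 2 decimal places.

θ = arctan(b/a) = arctan(-48/14) (quadrant-adjusted) = -73.74°


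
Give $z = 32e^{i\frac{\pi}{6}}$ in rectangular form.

a = r cos θ = 32 * sqrt(3)/2 = 16*sqrt(3)
b = r sin θ = 32 * 1/2 = 16
z = 16*sqrt(3) + 16i


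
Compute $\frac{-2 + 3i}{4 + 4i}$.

Multiply numerator and denominator by conjugate (4 - 4i):
= (-2 + 3i)(4 - 4i) / (4^2 + 4^2)
= (4 + 20i) / 32
Divide through by 4: (1 + 5i) / 8
= 1/8 + (5/8)i


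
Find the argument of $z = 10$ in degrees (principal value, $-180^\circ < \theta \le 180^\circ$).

b = 0 and a > 0, so z lies on the positive real axis: θ = 0°


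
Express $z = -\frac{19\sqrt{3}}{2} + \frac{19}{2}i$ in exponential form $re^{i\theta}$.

r = |z| = sqrt((-19*sqrt(3)/2)^2 + (19/2)^2) = sqrt(1083/4 + 361/4) = sqrt(361) = 19
θ = arctan(b/a) = arctan(9.5/-16.4545) (quadrant-adjusted) = 150° = 5π/6
z = 19e^(i*5π/6)


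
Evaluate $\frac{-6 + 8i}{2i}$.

Multiply numerator and denominator by conjugate (-2i):
= (-6 + 8i)(-2i) / (0^2 + 2^2)
= (16 + 12i) / 4
= 4 + 3i


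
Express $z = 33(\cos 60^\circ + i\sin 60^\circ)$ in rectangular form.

a = r cos θ = 33 * 1/2 = 33/2
b = r sin θ = 33 * sqrt(3)/2 = 33*sqrt(3)/2
z = 33/2 + (33*sqrt(3)/2)i


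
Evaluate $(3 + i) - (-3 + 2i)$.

(3 - (-3)) + (1 - 2)i = 6 - i


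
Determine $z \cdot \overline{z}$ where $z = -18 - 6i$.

z * conjugate(z) = |z|^2 = a^2 + b^2
= (-18)^2 + (-6)^2 = 360


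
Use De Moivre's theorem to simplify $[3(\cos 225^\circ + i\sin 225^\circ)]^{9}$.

By De Moivre: z^n = r^n(cos(nθ) + i sin(nθ))
= 3^9(cos(9*225°) + i sin(9*225°))
= 19683(cos 225° + i sin 225°)
= -19683*sqrt(2)/2 - (19683*sqrt(2)/2)i


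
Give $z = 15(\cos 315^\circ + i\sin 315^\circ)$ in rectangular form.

a = r cos θ = 15 * sqrt(2)/2 = 15*sqrt(2)/2
b = r sin θ = 15 * -sqrt(2)/2 = -15*sqrt(2)/2
z = 15*sqrt(2)/2 - (15*sqrt(2)/2)i


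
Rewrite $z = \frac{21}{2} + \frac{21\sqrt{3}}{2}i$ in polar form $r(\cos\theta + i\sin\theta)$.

r = |z| = sqrt(a^2 + b^2) = sqrt((21/2)^2 + (21*sqrt(3)/2)^2) = sqrt(441/4 + 1323/4) = sqrt(441) = 21
θ = arctan(b/a) = arctan(18.1865/10.5) (quadrant-adjusted) = 60°
z = 21(cos 60° + i sin 60°)


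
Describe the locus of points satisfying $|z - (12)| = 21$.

|z - z0| = r describes a circle centered at z0 with radius r
Here z0 = 12 and r = 21
Locus: Circle centered at (12, 0) with radius 21


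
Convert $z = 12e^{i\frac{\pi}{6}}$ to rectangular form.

a = r cos θ = 12 * sqrt(3)/2 = 6*sqrt(3)
b = r sin θ = 12 * 1/2 = 6
z = 6*sqrt(3) + 6i


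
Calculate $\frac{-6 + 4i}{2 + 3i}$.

Multiply numerator and denominator by conjugate (2 - 3i):
= (-6 + 4i)(2 - 3i) / (2^2 + 3^2)
= (26i) / 13
= 2i


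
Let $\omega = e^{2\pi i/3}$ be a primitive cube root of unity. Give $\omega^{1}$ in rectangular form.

ω^1 = e^(2πi·1/3) = e^(i·2π/3)
= cos(2π/3) + i sin(2π/3)
= -1/2 + (sqrt(3)/2)i


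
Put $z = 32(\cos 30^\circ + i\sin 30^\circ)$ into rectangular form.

a = r cos θ = 32 * sqrt(3)/2 = 16*sqrt(3)
b = r sin θ = 32 * 1/2 = 16
z = 16*sqrt(3) + 16i


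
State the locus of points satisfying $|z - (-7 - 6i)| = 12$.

|z - z0| = r describes a circle centered at z0 with radius r
Here z0 = -7 - 6i and r = 12
Locus: Circle centered at (-7, -6) with radius 12


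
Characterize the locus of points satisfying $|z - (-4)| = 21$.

|z - z0| = r describes a circle centered at z0 with radius r
Here z0 = -4 and r = 21
Locus: Circle centered at (-4, 0) with radius 21


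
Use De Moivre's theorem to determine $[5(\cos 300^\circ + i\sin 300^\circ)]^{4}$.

By De Moivre: z^n = r^n(cos(nθ) + i sin(nθ))
= 5^4(cos(4*300°) + i sin(4*300°))
= 625(cos 120° + i sin 120°)
= -625/2 + (625*sqrt(3)/2)i


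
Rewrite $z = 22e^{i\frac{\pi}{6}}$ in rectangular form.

a = r cos θ = 22 * sqrt(3)/2 = 11*sqrt(3)
b = r sin θ = 22 * 1/2 = 11
z = 11*sqrt(3) + 11i


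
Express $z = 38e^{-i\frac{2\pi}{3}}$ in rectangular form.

a = r cos θ = 38 * -1/2 = -19
b = r sin θ = 38 * -sqrt(3)/2 = -19*sqrt(3)
z = -19 - 19*sqrt(3)i


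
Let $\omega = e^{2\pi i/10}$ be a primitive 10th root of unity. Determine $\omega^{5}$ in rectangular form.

ω^5 = e^(2πi·5/10) = e^(i·1π)
= cos(1π) + i sin(1π)
= -1


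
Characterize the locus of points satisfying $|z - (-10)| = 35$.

|z - z0| = r describes a circle centered at z0 with radius r
Here z0 = -10 and r = 35
Locus: Circle centered at (-10, 0) with radius 35


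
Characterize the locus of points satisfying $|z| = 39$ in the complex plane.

|z| = 39 means sqrt(x^2 + y^2) = 39
This is a circle of radius 39 centered at the origin


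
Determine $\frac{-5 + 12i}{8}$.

Divisor is real, so divide each part by 8:
= -5/8 + (3/2)i


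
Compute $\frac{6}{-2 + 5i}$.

Multiply numerator and denominator by conjugate (-2 - 5i):
= (6)(-2 - 5i) / ((-2)^2 + 5^2)
= (-12 - 30i) / 29
= -12/29 - (30/29)i


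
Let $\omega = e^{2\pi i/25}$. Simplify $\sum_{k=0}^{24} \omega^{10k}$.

Let ζ = ω^10 = e^(2πi·10/25). Since 25 ∤ 10, ζ ≠ 1.
Sum = Σ_{k=0}^{24} ζ^k = (ζ^25 - 1)/(ζ - 1) = (ω^{10·25} - 1)/(ζ - 1) = (1 - 1)/(ζ - 1) = 0


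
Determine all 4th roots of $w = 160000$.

|w| = 160000, arg(w) = 0°
Root modulus = 160000^(1/4) = 20
Root arguments: θ_k = (0° + 360°k)/4 for k = 0, 1, ..., 3
Roots: 20, 20i, -20, -20i


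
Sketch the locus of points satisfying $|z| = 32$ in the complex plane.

|z| = 32 means sqrt(x^2 + y^2) = 32
This is a circle of radius 32 centered at the origin


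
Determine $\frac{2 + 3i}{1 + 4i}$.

Multiply numerator and denominator by conjugate (1 - 4i):
= (2 + 3i)(1 - 4i) / (1^2 + 4^2)
= (14 - 5i) / 17
= 14/17 - (5/17)i


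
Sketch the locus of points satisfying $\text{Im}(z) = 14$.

Im(z) = y where z = x + yi; the equation y = 14 is satisfied by all points with that y-coordinate
Locus: Horizontal line y = 14


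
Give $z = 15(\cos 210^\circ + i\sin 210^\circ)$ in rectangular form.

a = r cos θ = 15 * -sqrt(3)/2 = -15*sqrt(3)/2
b = r sin θ = 15 * -1/2 = -15/2
z = -15*sqrt(3)/2 - (15/2)i


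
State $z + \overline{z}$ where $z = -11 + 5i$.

z + conjugate(z) = (a + bi) + (a - bi) = 2a
= 2 * (-11) = -22


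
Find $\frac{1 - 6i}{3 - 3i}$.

Multiply numerator and denominator by conjugate (3 + 3i):
= (1 - 6i)(3 + 3i) / (3^2 + (-3)^2)
= (21 - 15i) / 18
Divide through by 3: (7 - 5i) / 6
= 7/6 - (5/6)i


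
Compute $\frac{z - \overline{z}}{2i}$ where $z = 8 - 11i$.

z - conjugate(z) = 2bi
(z - conjugate(z))/(2i) = 2bi/(2i) = b = -11


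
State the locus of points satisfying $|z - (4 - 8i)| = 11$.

|z - z0| = r describes a circle centered at z0 with radius r
Here z0 = 4 - 8i and r = 11
Locus: Circle centered at (4, -8) with radius 11


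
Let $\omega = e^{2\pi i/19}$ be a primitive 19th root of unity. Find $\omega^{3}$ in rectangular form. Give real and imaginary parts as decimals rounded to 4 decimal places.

ω^3 = e^(2πi·3/19) = e^(i·6π/19)
= cos(6π/19) + i sin(6π/19)
= 0.5469 + 0.8372i


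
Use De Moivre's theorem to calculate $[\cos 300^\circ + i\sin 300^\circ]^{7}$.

By De Moivre: z^n = r^n(cos(nθ) + i sin(nθ))
= 1^7(cos(7*300°) + i sin(7*300°))
= 1(cos 300° + i sin 300°)
= 1/2 - (sqrt(3)/2)i


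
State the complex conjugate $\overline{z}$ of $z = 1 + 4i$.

If z = a + bi, then conjugate(z) = a - bi
conjugate(1 + 4i) = 1 - 4i


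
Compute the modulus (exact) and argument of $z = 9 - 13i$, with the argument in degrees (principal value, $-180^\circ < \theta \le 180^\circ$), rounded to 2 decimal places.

|z| = sqrt(9^2 + (-13)^2) = sqrt(250)
arg(z) = arctan(b/a) = arctan(-13/9) (quadrant-adjusted) = -55.30°


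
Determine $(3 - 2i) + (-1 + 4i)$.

(3 + (-1)) + (-2 + 4)i = 2 + 2i


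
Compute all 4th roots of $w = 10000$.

|w| = 10000, arg(w) = 0°
Root modulus = 10000^(1/4) = 10
Root arguments: θ_k = (0° + 360°k)/4 for k = 0, 1, ..., 3
Roots: 10, 10i, -10, -10i


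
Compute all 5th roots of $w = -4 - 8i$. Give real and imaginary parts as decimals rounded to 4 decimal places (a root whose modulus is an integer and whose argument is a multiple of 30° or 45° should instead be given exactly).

|w| = sqrt(80) ≈ 8.944272, arg(w) ≈ 243.434949°
Root modulus = sqrt(80)^(1/5) ≈ 1.549919
Root arguments: θ_k = (arg(w) + 360°k)/5 for k = 0, 1, ..., 4
Compute each root as (root modulus)(cos θ_k + i sin θ_k) using full-precision intermediates, then round to 4 decimal places.
Roots: 1.0232 + 1.1642i, -0.7910 + 1.3329i, -1.5121 - 0.3404i, -0.1435 - 1.5433i, 1.4234 - 0.6134i


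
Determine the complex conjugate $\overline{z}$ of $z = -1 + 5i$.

If z = a + bi, then conjugate(z) = a - bi
conjugate(-1 + 5i) = -1 - 5i


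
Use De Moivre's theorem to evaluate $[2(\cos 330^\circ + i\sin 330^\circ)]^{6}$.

By De Moivre: z^n = r^n(cos(nθ) + i sin(nθ))
= 2^6(cos(6*330°) + i sin(6*330°))
= 64(cos 180° + i sin 180°)
= -64


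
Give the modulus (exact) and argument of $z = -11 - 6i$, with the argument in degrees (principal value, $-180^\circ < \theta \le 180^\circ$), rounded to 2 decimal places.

|z| = sqrt((-11)^2 + (-6)^2) = sqrt(157)
arg(z) = arctan(b/a) = arctan(-6/-11) (quadrant-adjusted) = -151.39°


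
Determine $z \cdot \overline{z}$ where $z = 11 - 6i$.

z * conjugate(z) = |z|^2 = a^2 + b^2
= 11^2 + (-6)^2 = 157


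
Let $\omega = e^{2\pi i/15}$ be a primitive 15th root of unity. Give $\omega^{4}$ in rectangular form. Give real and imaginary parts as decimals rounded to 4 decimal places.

ω^4 = e^(2πi·4/15) = e^(i·8π/15)
= cos(8π/15) + i sin(8π/15)
= -0.1045 + 0.9945i


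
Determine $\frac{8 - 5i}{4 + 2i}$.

Multiply numerator and denominator by conjugate (4 - 2i):
= (8 - 5i)(4 - 2i) / (4^2 + 2^2)
= (22 - 36i) / 20
Divide through by 2: (11 - 18i) / 10
= 11/10 - (9/5)i


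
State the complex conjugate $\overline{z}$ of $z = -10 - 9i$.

If z = a + bi, then conjugate(z) = a - bi
conjugate(-10 - 9i) = -10 + 9i


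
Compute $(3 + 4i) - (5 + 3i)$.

(3 - 5) + (4 - 3)i = -2 + i


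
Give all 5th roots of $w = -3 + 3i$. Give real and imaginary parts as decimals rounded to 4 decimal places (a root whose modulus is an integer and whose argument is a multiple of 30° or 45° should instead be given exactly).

|w| = sqrt(18) ≈ 4.242641, arg(w) = 135°
Root modulus = sqrt(18)^(1/5) ≈ 1.335141
Root arguments: θ_k = (135° + 360°k)/5 for k = 0, 1, ..., 4
Compute each root as (root modulus)(cos θ_k + i sin θ_k) using full-precision intermediates, then round to 4 decimal places.
Roots: 1.1896 + 0.6061i, -0.2089 + 1.3187i, -1.3187 + 0.2089i, -0.6061 - 1.1896i, 0.9441 - 0.9441i


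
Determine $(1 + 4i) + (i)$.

(1 + 0) + (4 + 1)i = 1 + 5i


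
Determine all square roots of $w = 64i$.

|w| = 64, arg(w) = 90°
Root modulus = 64^(1/2) = 8
Root arguments: θ_k = (90° + 360°k)/2 for k = 0, 1, ..., 1
Roots: 4*sqrt(2) + 4*sqrt(2)i, -4*sqrt(2) - 4*sqrt(2)i


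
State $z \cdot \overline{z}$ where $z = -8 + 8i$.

z * conjugate(z) = |z|^2 = a^2 + b^2
= (-8)^2 + 8^2 = 128


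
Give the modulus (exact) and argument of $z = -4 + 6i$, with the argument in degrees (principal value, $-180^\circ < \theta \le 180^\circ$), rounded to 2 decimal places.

|z| = sqrt((-4)^2 + 6^2) = sqrt(52)
arg(z) = arctan(b/a) = arctan(6/-4) (quadrant-adjusted) = 123.69°


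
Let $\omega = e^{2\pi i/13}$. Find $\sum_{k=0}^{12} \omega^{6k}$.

Let ζ = ω^6 = e^(2πi·6/13). Since 13 ∤ 6, ζ ≠ 1.
Sum = Σ_{k=0}^{12} ζ^k = (ζ^13 - 1)/(ζ - 1) = (ω^{6·13} - 1)/(ζ - 1) = (1 - 1)/(ζ - 1) = 0


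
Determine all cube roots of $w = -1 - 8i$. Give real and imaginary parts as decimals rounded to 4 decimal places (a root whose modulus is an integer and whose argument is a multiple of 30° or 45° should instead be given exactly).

|w| = sqrt(65) ≈ 8.062258, arg(w) ≈ 262.874984°
Root modulus = sqrt(65)^(1/3) ≈ 2.005175
Root arguments: θ_k = (arg(w) + 360°k)/3 for k = 0, 1, ..., 2
Compute each root as (root modulus)(cos θ_k + i sin θ_k) using full-precision intermediates, then round to 4 decimal places.
Roots: 0.0831 + 2.0035i, -1.7766 - 0.9298i, 1.6935 - 1.0737i


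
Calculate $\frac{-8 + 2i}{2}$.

Divisor is real, so divide each part by 2:
= -4 + i


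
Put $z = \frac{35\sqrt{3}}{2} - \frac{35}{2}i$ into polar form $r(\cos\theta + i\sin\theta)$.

r = |z| = sqrt(a^2 + b^2) = sqrt((35*sqrt(3)/2)^2 + (-35/2)^2) = sqrt(3675/4 + 1225/4) = sqrt(1225) = 35
θ = arctan(b/a) = arctan(-17.5/30.3109) (quadrant-adjusted) = 330°
z = 35(cos 330° + i sin 330°)


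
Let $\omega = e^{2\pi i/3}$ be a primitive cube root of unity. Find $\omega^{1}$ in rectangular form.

ω^1 = e^(2πi·1/3) = e^(i·2π/3)
= cos(2π/3) + i sin(2π/3)
= -1/2 + (sqrt(3)/2)i


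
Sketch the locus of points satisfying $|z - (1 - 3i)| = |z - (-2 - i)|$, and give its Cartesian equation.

|z - z1| = |z - z2| means z is equidistant from z1 and z2,
i.e. the perpendicular bisector of the segment from (1, -3) to (-2, -1) (midpoint (-1/2, -2)).
With z = x + yi, square both sides:
(x - 1)^2 + (y - (-3))^2 = (x - (-2))^2 + (y - (-1))^2
The x^2 and y^2 terms cancel: -6x + 4y = 5 - 10 = -5
Simplify: 6x - 4y = 5
Locus: Perpendicular bisector of the segment from (1, -3) to (-2, -1): the line 6x - 4y = 5


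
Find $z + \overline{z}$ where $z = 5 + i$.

z + conjugate(z) = (a + bi) + (a - bi) = 2a
= 2 * 5 = 10


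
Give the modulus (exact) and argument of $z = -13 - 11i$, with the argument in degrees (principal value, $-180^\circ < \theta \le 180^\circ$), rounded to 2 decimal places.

|z| = sqrt((-13)^2 + (-11)^2) = sqrt(290)
arg(z) = arctan(b/a) = arctan(-11/-13) (quadrant-adjusted) = -139.76°


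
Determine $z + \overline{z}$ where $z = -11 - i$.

z + conjugate(z) = (a + bi) + (a - bi) = 2a
= 2 * (-11) = -22


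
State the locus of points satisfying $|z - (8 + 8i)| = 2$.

|z - z0| = r describes a circle centered at z0 with radius r
Here z0 = 8 + 8i and r = 2
Locus: Circle centered at (8, 8) with radius 2


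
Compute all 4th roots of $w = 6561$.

|w| = 6561, arg(w) = 0°
Root modulus = 6561^(1/4) = 9
Root arguments: θ_k = (0° + 360°k)/4 for k = 0, 1, ..., 3
Roots: 9, 9i, -9, -9i


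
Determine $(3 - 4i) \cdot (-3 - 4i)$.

(a1*a2 - b1*b2) + (a1*b2 + b1*a2)i
= (-9 - 16) + (-12 + 12)i
= -25


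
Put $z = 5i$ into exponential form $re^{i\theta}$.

r = |z| = sqrt((0)^2 + (5)^2) = sqrt(0 + 25) = sqrt(25) = 5
a = 0 and b > 0, so z lies on the positive imaginary axis: θ = 90° = π/2
z = 5e^(i*π/2)


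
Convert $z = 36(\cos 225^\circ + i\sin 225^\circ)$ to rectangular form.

a = r cos θ = 36 * -sqrt(2)/2 = -18*sqrt(2)
b = r sin θ = 36 * -sqrt(2)/2 = -18*sqrt(2)
z = -18*sqrt(2) - 18*sqrt(2)i


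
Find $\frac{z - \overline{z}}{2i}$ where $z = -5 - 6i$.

z - conjugate(z) = 2bi
(z - conjugate(z))/(2i) = 2bi/(2i) = b = -6


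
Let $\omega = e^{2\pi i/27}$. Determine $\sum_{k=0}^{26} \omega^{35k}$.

Let ζ = ω^35 = e^(2πi·35/27). Since 27 ∤ 35, ζ ≠ 1.
Sum = Σ_{k=0}^{26} ζ^k = (ζ^27 - 1)/(ζ - 1) = (ω^{35·27} - 1)/(ζ - 1) = (1 - 1)/(ζ - 1) = 0


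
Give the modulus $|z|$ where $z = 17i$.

|z| = sqrt(a^2 + b^2) = sqrt(0^2 + 17^2) = sqrt(289) = 17


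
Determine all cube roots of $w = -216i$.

|w| = 216, arg(w) = 270°
Root modulus = 216^(1/3) = 6
Root arguments: θ_k = (270° + 360°k)/3 for k = 0, 1, ..., 2
Roots: 6i, -3*sqrt(3) - 3i, 3*sqrt(3) - 3i


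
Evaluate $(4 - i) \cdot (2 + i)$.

(a1*a2 - b1*b2) + (a1*b2 + b1*a2)i
= (8 - (-1)) + (4 + (-2))i
= 9 + 2i


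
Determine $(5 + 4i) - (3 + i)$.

(5 - 3) + (4 - 1)i = 2 + 3i


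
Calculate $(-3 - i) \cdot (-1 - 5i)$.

(a1*a2 - b1*b2) + (a1*b2 + b1*a2)i
= (3 - 5) + (15 + 1)i
= -2 + 16i


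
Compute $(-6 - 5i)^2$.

(a + bi)^2 = a^2 - b^2 + 2abi
= (-6)^2 - (-5)^2 + 2*(-6)*(-5)i
= 11 + 60i


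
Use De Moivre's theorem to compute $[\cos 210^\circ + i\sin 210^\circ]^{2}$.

By De Moivre: z^n = r^n(cos(nθ) + i sin(nθ))
= 1^2(cos(2*210°) + i sin(2*210°))
= 1(cos 60° + i sin 60°)
= 1/2 + (sqrt(3)/2)i


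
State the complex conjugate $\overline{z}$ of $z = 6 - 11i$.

If z = a + bi, then conjugate(z) = a - bi
conjugate(6 - 11i) = 6 + 11i


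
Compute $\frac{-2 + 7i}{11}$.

Divisor is real, so divide each part by 11:
= -2/11 + (7/11)i


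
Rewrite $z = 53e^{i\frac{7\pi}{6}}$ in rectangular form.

a = r cos θ = 53 * -sqrt(3)/2 = -53*sqrt(3)/2
b = r sin θ = 53 * -1/2 = -53/2
z = -53*sqrt(3)/2 - (53/2)i


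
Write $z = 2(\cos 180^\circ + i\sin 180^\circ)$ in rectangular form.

a = r cos θ = 2 * -1 = -2
b = r sin θ = 2 * 0 = 0
z = -2


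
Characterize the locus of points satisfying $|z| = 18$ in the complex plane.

|z| = 18 means sqrt(x^2 + y^2) = 18
This is a circle of radius 18 centered at the origin


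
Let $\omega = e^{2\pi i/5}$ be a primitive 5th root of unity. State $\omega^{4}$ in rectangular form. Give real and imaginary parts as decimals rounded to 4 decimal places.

ω^4 = e^(2πi·4/5) = e^(i·8π/5)
= cos(8π/5) + i sin(8π/5)
= 0.3090 - 0.9511i


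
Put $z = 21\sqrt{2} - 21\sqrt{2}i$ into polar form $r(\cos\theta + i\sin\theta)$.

r = |z| = sqrt(a^2 + b^2) = sqrt((21*sqrt(2))^2 + (-21*sqrt(2))^2) = sqrt(882 + 882) = sqrt(1764) = 42
θ = arctan(b/a) = arctan(-29.6985/29.6985) (quadrant-adjusted) = 315°
z = 42(cos 315° + i sin 315°)


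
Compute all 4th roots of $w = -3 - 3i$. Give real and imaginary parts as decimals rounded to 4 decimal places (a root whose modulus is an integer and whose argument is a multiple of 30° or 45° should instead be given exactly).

|w| = sqrt(18) ≈ 4.242641, arg(w) = 225°
Root modulus = sqrt(18)^(1/4) ≈ 1.435189
Root arguments: θ_k = (225° + 360°k)/4 for k = 0, 1, ..., 3
Compute each root as (root modulus)(cos θ_k + i sin θ_k) using full-precision intermediates, then round to 4 decimal places.
Roots: 0.7973 + 1.1933i, -1.1933 + 0.7973i, -0.7973 - 1.1933i, 1.1933 - 0.7973i


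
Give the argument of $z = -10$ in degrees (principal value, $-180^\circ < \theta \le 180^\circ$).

b = 0 and a < 0, so z lies on the negative real axis: θ = 180°


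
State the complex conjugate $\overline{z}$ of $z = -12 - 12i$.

If z = a + bi, then conjugate(z) = a - bi
conjugate(-12 - 12i) = -12 + 12i


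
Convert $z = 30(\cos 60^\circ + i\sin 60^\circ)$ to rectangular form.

a = r cos θ = 30 * 1/2 = 15
b = r sin θ = 30 * sqrt(3)/2 = 15*sqrt(3)
z = 15 + 15*sqrt(3)i


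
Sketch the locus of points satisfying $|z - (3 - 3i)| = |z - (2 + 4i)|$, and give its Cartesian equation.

|z - z1| = |z - z2| means z is equidistant from z1 and z2,
i.e. the perpendicular bisector of the segment from (3, -3) to (2, 4) (midpoint (5/2, 1/2)).
With z = x + yi, square both sides:
(x - 3)^2 + (y - (-3))^2 = (x - 2)^2 + (y - 4)^2
The x^2 and y^2 terms cancel: -2x + 14y = 20 - 18 = 2
Simplify: x - 7y = -1
Locus: Perpendicular bisector of the segment from (3, -3) to (2, 4): the line x - 7y = -1


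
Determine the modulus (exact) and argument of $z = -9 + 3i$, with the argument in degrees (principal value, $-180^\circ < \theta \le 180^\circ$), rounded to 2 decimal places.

|z| = sqrt((-9)^2 + 3^2) = sqrt(90)
arg(z) = arctan(b/a) = arctan(3/-9) (quadrant-adjusted) = 161.57°


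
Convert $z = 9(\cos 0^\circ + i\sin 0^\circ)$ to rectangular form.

a = r cos θ = 9 * 1 = 9
b = r sin θ = 9 * 0 = 0
z = 9


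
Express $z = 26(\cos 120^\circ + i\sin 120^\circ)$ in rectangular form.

a = r cos θ = 26 * -1/2 = -13
b = r sin θ = 26 * sqrt(3)/2 = 13*sqrt(3)
z = -13 + 13*sqrt(3)i


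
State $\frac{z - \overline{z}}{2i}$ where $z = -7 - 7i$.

z - conjugate(z) = 2bi
(z - conjugate(z))/(2i) = 2bi/(2i) = b = -7


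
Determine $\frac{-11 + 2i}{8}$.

Divisor is real, so divide each part by 8:
= -11/8 + (1/4)i


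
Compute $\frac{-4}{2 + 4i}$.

Multiply numerator and denominator by conjugate (2 - 4i):
= (-4)(2 - 4i) / (2^2 + 4^2)
= (-8 + 16i) / 20
Divide through by 4: (-2 + 4i) / 5
= -2/5 + (4/5)i


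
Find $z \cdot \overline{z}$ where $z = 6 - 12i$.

z * conjugate(z) = |z|^2 = a^2 + b^2
= 6^2 + (-12)^2 = 180


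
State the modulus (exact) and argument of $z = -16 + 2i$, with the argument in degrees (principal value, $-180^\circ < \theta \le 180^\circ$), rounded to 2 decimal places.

|z| = sqrt((-16)^2 + 2^2) = sqrt(260)
arg(z) = arctan(b/a) = arctan(2/-16) (quadrant-adjusted) = 172.87°


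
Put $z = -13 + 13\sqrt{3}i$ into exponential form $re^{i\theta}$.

r = |z| = sqrt((-13)^2 + (13*sqrt(3))^2) = sqrt(169 + 507) = sqrt(676) = 26
θ = arctan(b/a) = arctan(22.5167/-13) (quadrant-adjusted) = 120° = 2π/3
z = 26e^(i*2π/3)


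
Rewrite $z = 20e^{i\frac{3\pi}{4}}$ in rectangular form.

a = r cos θ = 20 * -sqrt(2)/2 = -10*sqrt(2)
b = r sin θ = 20 * sqrt(2)/2 = 10*sqrt(2)
z = -10*sqrt(2) + 10*sqrt(2)i


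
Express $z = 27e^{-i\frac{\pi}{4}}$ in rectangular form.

a = r cos θ = 27 * sqrt(2)/2 = 27*sqrt(2)/2
b = r sin θ = 27 * -sqrt(2)/2 = -27*sqrt(2)/2
z = 27*sqrt(2)/2 - (27*sqrt(2)/2)i


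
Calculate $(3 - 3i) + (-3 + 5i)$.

(3 + (-3)) + (-3 + 5)i = 2i


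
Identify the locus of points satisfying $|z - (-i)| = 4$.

|z - z0| = r describes a circle centered at z0 with radius r
Here z0 = -i and r = 4
Locus: Circle centered at (0, -1) with radius 4


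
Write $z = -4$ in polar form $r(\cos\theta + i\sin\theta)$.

r = |z| = sqrt(a^2 + b^2) = sqrt((-4)^2 + (0)^2) = sqrt(16 + 0) = sqrt(16) = 4
b = 0 and a < 0, so z lies on the negative real axis: θ = 180°
z = 4(cos 180° + i sin 180°)


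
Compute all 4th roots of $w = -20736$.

|w| = 20736, arg(w) = 180°
Root modulus = 20736^(1/4) = 12
Root arguments: θ_k = (180° + 360°k)/4 for k = 0, 1, ..., 3
Roots: 6*sqrt(2) + 6*sqrt(2)i, -6*sqrt(2) + 6*sqrt(2)i, -6*sqrt(2) - 6*sqrt(2)i, 6*sqrt(2) - 6*sqrt(2)i


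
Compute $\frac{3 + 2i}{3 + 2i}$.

Multiply numerator and denominator by conjugate (3 - 2i):
= (3 + 2i)(3 - 2i) / (3^2 + 2^2)
= (13) / 13
= 1


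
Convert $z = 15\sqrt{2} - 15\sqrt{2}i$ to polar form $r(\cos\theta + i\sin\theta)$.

r = |z| = sqrt(a^2 + b^2) = sqrt((15*sqrt(2))^2 + (-15*sqrt(2))^2) = sqrt(450 + 450) = sqrt(900) = 30
θ = arctan(b/a) = arctan(-21.2132/21.2132) (quadrant-adjusted) = 315°
z = 30(cos 315° + i sin 315°)


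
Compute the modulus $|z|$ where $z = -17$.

|z| = sqrt(a^2 + b^2) = sqrt((-17)^2 + 0^2) = sqrt(289) = 17


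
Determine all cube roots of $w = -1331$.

|w| = 1331, arg(w) = 180°
Root modulus = 1331^(1/3) = 11
Root arguments: θ_k = (180° + 360°k)/3 for k = 0, 1, ..., 2
Roots: 11/2 + (11*sqrt(3)/2)i, -11, 11/2 - (11*sqrt(3)/2)i


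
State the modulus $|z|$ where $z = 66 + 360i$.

|z| = sqrt(a^2 + b^2) = sqrt(66^2 + 360^2) = sqrt(133956) = 366


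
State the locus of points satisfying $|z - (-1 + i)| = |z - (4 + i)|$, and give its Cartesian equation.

|z - z1| = |z - z2| means z is equidistant from z1 and z2,
i.e. the perpendicular bisector of the segment from (-1, 1) to (4, 1) (midpoint (3/2, 1)).
With z = x + yi, square both sides:
(x - (-1))^2 + (y - 1)^2 = (x - 4)^2 + (y - 1)^2
The x^2 and y^2 terms cancel: 10x + 0y = 17 - 2 = 15
Simplify: x = 3/2
Locus: Perpendicular bisector of the segment from (-1, 1) to (4, 1): the line x = 3/2


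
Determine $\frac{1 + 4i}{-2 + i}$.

Multiply numerator and denominator by conjugate (-2 - i):
= (1 + 4i)(-2 - i) / ((-2)^2 + 1^2)
= (2 - 9i) / 5
= 2/5 - (9/5)i


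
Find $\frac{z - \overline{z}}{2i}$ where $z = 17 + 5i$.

z - conjugate(z) = 2bi
(z - conjugate(z))/(2i) = 2bi/(2i) = b = 5


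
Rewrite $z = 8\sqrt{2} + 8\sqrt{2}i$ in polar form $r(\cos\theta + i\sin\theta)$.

r = |z| = sqrt(a^2 + b^2) = sqrt((8*sqrt(2))^2 + (8*sqrt(2))^2) = sqrt(128 + 128) = sqrt(256) = 16
θ = arctan(b/a) = arctan(11.3137/11.3137) (quadrant-adjusted) = 45°
z = 16(cos 45° + i sin 45°)


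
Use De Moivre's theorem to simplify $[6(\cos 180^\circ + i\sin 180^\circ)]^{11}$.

By De Moivre: z^n = r^n(cos(nθ) + i sin(nθ))
= 6^11(cos(11*180°) + i sin(11*180°))
= 362797056(cos 180° + i sin 180°)
= -362797056


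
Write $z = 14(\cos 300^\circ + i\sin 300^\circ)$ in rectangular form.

a = r cos θ = 14 * 1/2 = 7
b = r sin θ = 14 * -sqrt(3)/2 = -7*sqrt(3)
z = 7 - 7*sqrt(3)i


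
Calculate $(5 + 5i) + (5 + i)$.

(5 + 5) + (5 + 1)i = 10 + 6i


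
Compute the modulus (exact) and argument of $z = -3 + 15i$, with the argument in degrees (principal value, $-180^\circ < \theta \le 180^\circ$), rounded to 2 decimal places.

|z| = sqrt((-3)^2 + 15^2) = sqrt(234)
arg(z) = arctan(b/a) = arctan(15/-3) (quadrant-adjusted) = 101.31°


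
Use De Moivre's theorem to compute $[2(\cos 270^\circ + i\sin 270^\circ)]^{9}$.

By De Moivre: z^n = r^n(cos(nθ) + i sin(nθ))
= 2^9(cos(9*270°) + i sin(9*270°))
= 512(cos 270° + i sin 270°)
= -512i
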